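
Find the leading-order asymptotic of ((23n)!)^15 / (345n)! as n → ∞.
((23n)!)^15/(345n)! ~ ((2π·23n)^(14/2) / sqrt(15)) · 15^(−15·23n)  →  0

Write N = 23n. Stirling: N! ~ sqrt(2π N)(N/e)^N and (15N)! ~ sqrt(2π·15N)·(15N/e)^(15N).
  (N!)^15/(15N)! ~ (2π N)^(15/2) (N/e)^(15N) / [sqrt(2π·15N) (15N/e)^(15N)]
     = (2π N)^(15/2) / sqrt(2π·15N) · (N/(15N))^(15N)
     = (2π N)^((15−1)/2) / sqrt(15) · 15^(−15N).
Since 15^15 > 1, the factor 15^(−15N) decays exponentially, so the ratio → 0. Substituting N = 23n gives the stated form.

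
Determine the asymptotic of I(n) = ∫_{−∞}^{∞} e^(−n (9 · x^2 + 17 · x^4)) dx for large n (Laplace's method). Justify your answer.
I(n) ~ sqrt(π/(9n))

φ(x) = 9 · x^2 + 17 · x^4 has its unique global minimum at x* = 0 (since φ'(x) = 18x + 68x^3 = 0 only at x = 0 for real x with both coefficients positive, and φ → ∞ as |x| → ∞). At x* = 0, φ(0) = 0 and φ''(0) = 18. Laplace's method then gives
  I(n) ~ sqrt(2π / (n · φ''(0))) · e^(−n φ(0)) = sqrt(2π / (18n)) = sqrt(π/(9n)).
The 17 · x^4 term contributes only at subleading order (an O(1/n) relative correction).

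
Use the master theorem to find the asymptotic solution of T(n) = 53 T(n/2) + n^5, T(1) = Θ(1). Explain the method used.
T(n) = Θ(n^(log_2 53))

Master theorem: compare f(n) = n^5 to n^(log_2 53) where log_2 53 ≈ 5.728. Since 5 < log_2 53, we have f(n) = O(n^(log_2 53 − ε)) for some ε > 0 — Case 1. Hence T(n) = Θ(n^(log_2 53)).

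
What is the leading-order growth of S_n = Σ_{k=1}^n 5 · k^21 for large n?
S_n ~ 5 · n^22 / 22

By integral comparison (Euler-Maclaurin), Σ_{k=1}^n 5 · k^21 = 5 · ∫_0^n x^21 dx + O(n^21) = 5 · n^22/22 + O(n^21). (Equivalently, Faulhaber's formula gives the same leading term.)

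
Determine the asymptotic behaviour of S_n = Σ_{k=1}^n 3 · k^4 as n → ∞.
S_n ~ 3 · n^5 / 5

By integral comparison (Euler-Maclaurin), Σ_{k=1}^n 3 · k^4 = 3 · ∫_0^n x^4 dx + O(n^4) = 3 · n^5/5 + O(n^4). (Equivalently, Faulhaber's formula gives the same leading term.)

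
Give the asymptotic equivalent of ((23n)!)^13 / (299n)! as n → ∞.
((23n)!)^13/(299n)! ~ ((2π·23n)^(12/2) / sqrt(13)) · 13^(−13·23n)  →  0

Write N = 23n. Stirling: N! ~ sqrt(2π N)(N/e)^N and (13N)! ~ sqrt(2π·13N)·(13N/e)^(13N).
  (N!)^13/(13N)! ~ (2π N)^(13/2) (N/e)^(13N) / [sqrt(2π·13N) (13N/e)^(13N)]
     = (2π N)^(13/2) / sqrt(2π·13N) · (N/(13N))^(13N)
     = (2π N)^((13−1)/2) / sqrt(13) · 13^(−13N).
Since 13^13 > 1, the factor 13^(−13N) decays exponentially, so the ratio → 0. Substituting N = 23n gives the stated form.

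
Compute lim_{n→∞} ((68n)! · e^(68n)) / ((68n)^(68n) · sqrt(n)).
lim = sqrt(2π·68)

Stirling: (68n)! ~ sqrt(2π·68n) · (68n/e)^(68n). Hence
  (68n)! · e^(68n) / (68n)^(68n) ~ sqrt(2π·68n).
Dividing by sqrt(n): sqrt(2π·68n) / sqrt(n) = sqrt(2π·68) · n^((1−1)/2), so the limit is sqrt(2π·68).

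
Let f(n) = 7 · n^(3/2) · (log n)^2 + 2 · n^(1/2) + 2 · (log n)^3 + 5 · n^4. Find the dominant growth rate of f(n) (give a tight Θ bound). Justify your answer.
f(n) ∈ Θ(n^4)

Compare the terms by growth order. For large n, n^a · (log n)^b dominates n^a' · (log n)^b' iff a > a', or (a = a' and b > b'). Ranking the 4 terms shows the dominant one is 5 · n^4. Hence f(n) ∈ Θ(n^4).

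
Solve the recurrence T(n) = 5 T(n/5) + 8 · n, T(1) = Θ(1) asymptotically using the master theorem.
T(n) = Θ(n log n)

log_5 5 = 1, and f(n) = 8 · n = Θ(n^(log_5 5)). This is Case 2 of the master theorem: T(n) = Θ(f(n) · log n) = Θ(n log n).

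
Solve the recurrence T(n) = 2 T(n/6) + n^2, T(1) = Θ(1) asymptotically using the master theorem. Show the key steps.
T(n) = Θ(n^2)

log_6 2 ≈ 0.387. f(n) = n^2 dominates n^(log_6 2) since 2 > 0.387, and the regularity condition a·f(n/b) = 2·(n/6)^2 = (2/36)·n^2 ≤ c·f(n) holds with c = 2/36 ≈ 0.0556 < 1. So this is Case 3: T(n) = Θ(f(n)) = Θ(n^2).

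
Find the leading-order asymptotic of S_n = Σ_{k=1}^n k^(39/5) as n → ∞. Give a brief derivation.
S_n ~ (5/44) · n^(44/5)

Integral comparison: Σ_{k=1}^n k^(39/5) = ∫_0^n x^(39/5) dx + O(n^(39/5)). The integral is n^(1 + 39/5) / (1 + 39/5) = n^((39+5)/5) / ((39+5)/5) = (5/44) · n^(44/5).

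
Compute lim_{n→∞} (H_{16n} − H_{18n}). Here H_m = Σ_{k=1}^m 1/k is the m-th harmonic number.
lim = ln(16/18) = ln(8/9)

Euler-Maclaurin gives H_m = ln m + γ + 1/(2m) + O(1/m^2). The γ and O(1/m) terms cancel in the difference:
  H_{16n} − H_{18n} = ln(16n) − ln(18n) + O(1/n) = ln(16/18) + O(1/n).
Hence the limit is ln(16/18) = ln(8/9).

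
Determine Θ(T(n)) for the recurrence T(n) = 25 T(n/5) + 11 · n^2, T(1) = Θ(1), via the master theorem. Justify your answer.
T(n) = Θ(n^2 log n)

log_5 25 = 2, and f(n) = 11 · n^2 = Θ(n^(log_5 25)). This is Case 2 of the master theorem: T(n) = Θ(f(n) · log n) = Θ(n^2 log n).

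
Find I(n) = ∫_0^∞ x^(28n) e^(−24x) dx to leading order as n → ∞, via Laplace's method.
I(n) ~ (sqrt(2π·28n) / 24) · (28n/(24e))^(28n)

Write the integrand as exp(28n ln x − 24x) and set f(x) = 28n ln x − 24x. Then f'(x) = 28n/x − 24 = 0 at x* = 28n/24, and f''(x*) = −28n/x*^2 = −24^2/(28n). Laplace's method (interior maximum) gives
  I(n) ~ e^(f(x*)) · sqrt(2π / |f''(x*)|)
        = exp(28n ln(28n/24) − 28n) · sqrt(2π · 28n / 24^2)
        = (28n/24)^(28n) e^(−28n) · sqrt(2π·28n) / 24
        = (sqrt(2π·28n) / 24) · (28n/(24e))^(28n).
This matches Γ(28n+1)/24^(28n+1) with Stirling applied to Γ.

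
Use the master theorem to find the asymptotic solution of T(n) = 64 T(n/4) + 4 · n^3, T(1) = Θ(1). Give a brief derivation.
T(n) = Θ(n^3 log n)

log_4 64 = 3, and f(n) = 4 · n^3 = Θ(n^(log_4 64)). This is Case 2 of the master theorem: T(n) = Θ(f(n) · log n) = Θ(n^3 log n).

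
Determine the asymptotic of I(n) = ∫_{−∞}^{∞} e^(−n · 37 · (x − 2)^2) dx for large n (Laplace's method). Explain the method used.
I(n) = sqrt(π/(37n))

Here φ(x) = 37 · (x − 2)^2 has its unique minimum at x* = 2 with φ(x*) = 0 and φ''(x*) = 74. Laplace's method gives
  I(n) ~ e^(−n φ(x*)) · sqrt(2π / (n · φ''(x*))) = sqrt(2π / (74n)) = sqrt(π/(37n)).
This is exact: substituting u = (x − 2)·sqrt(37n) gives I(n) = (1/sqrt(37n)) ∫_{−∞}^{∞} e^(−u^2) du = sqrt(π/(37n)).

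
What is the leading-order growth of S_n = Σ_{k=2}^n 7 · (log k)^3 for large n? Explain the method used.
S_n ~ 7 · n · (log n)^3

By integral comparison, S_n = ∫_1^n 7 · (log x)^3 dx + O((log n)^3). For the integral, the leading term of ∫_1^n (log x)^3 dx is n · (log n)^3 (by repeated integration by parts; each step lowers the log-exponent and produces a relatively O(1/log n) correction). Hence S_n ~ 7 · n · (log n)^3.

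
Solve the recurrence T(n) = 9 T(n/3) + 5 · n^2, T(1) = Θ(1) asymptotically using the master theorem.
T(n) = Θ(n^2 log n)

log_3 9 = 2, and f(n) = 5 · n^2 = Θ(n^(log_3 9)). This is Case 2 of the master theorem: T(n) = Θ(f(n) · log n) = Θ(n^2 log n).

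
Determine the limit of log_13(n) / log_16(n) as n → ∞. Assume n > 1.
lim = ln(16) / ln(13) = log_13(16)

Change of base: log_13(n) = ln n / ln 13 and log_16(n) = ln n / ln 16. The ratio is (ln n / ln 13) · (ln 16 / ln n) = ln 16 / ln 13, a constant independent of n. So the limit is ln 16 / ln 13 = log_13(16).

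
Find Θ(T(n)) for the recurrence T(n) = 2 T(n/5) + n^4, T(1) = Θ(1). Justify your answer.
T(n) = Θ(n^4)

log_5 2 ≈ 0.431. f(n) = n^4 dominates n^(log_5 2) since 4 > 0.431, and the regularity condition a·f(n/b) = 2·(n/5)^4 = (2/625)·n^4 ≤ c·f(n) holds with c = 2/625 ≈ 0.0032 < 1. So this is Case 3: T(n) = Θ(f(n)) = Θ(n^4).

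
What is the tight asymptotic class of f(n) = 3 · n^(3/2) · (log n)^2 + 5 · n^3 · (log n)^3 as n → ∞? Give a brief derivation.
f(n) ∈ Θ(n^3 · (log n)^3)

Compare the terms by growth order. For large n, n^a · (log n)^b dominates n^a' · (log n)^b' iff a > a', or (a = a' and b > b'). Ranking the 2 terms shows the dominant one is 5 · n^3 · (log n)^3. Hence f(n) ∈ Θ(n^3 · (log n)^3).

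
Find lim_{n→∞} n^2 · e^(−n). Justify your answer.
lim = 0

Exponentials with base > 1 dominate every fixed polynomial: for any fixed c, n^c / e^n → 0 as n → ∞ (e.g. by the ratio test, or since e^n grows faster than any power of n). Hence n^2 · e^(−n) = n^2 / e^n → 0.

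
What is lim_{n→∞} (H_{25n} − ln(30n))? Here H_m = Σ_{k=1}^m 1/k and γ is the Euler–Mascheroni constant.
lim = ln(5/6) + γ

By Euler-Maclaurin, H_m = ln m + γ + O(1/m). So
  H_{25n} − ln(30n) = ln(25n) + γ − ln(30n) + O(1/n)
                       = ln(25/30) + γ + O(1/n).
Hence the limit is ln(25/30) + γ (= ln(5/6)).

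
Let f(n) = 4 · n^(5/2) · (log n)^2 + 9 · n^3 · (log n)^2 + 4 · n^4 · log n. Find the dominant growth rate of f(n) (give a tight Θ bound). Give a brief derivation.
f(n) ∈ Θ(n^4 · log n)

Compare the terms by growth order. For large n, n^a · (log n)^b dominates n^a' · (log n)^b' iff a > a', or (a = a' and b > b'). Ranking the 3 terms shows the dominant one is 4 · n^4 · log n. Hence f(n) ∈ Θ(n^4 · log n).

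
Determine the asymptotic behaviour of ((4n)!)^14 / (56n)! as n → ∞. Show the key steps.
((4n)!)^14/(56n)! ~ ((2π·4n)^(13/2) / sqrt(14)) · 14^(−14·4n)  →  0

Write N = 4n. Stirling: N! ~ sqrt(2π N)(N/e)^N and (14N)! ~ sqrt(2π·14N)·(14N/e)^(14N).
  (N!)^14/(14N)! ~ (2π N)^(14/2) (N/e)^(14N) / [sqrt(2π·14N) (14N/e)^(14N)]
     = (2π N)^(14/2) / sqrt(2π·14N) · (N/(14N))^(14N)
     = (2π N)^((14−1)/2) / sqrt(14) · 14^(−14N).
Since 14^14 > 1, the factor 14^(−14N) decays exponentially, so the ratio → 0. Substituting N = 4n gives the stated form.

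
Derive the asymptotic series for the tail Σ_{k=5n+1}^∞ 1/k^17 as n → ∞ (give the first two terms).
Σ_{k>5n} 1/k^17 = 1/(16 · (5n)^16) − 1/(2 · (5n)^17) + O(1/(5n)^18)

Compare to the integral: ∫_{5n}^∞ x^(−17) dx = [−x^(−16)/16]_{5n}^∞ = 1/((17−1)·(5n)^16). The Euler-Maclaurin correction adds −f(5n)/2 = −1/(2·(5n)^17). Euler-Maclaurin then gives
  Σ_{k>5n} 1/k^17 = ∫_{5n}^∞ dx/x^17 − 1/(2·(5n)^17) + O(1/(5n)^18).
(Equivalently this is ζ(17) − Σ_{k≤5n} 1/k^17.)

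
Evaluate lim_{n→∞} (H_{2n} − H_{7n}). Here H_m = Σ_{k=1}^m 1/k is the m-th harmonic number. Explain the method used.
lim = ln(2/7)

Euler-Maclaurin gives H_m = ln m + γ + 1/(2m) + O(1/m^2). The γ and O(1/m) terms cancel in the difference:
  H_{2n} − H_{7n} = ln(2n) − ln(7n) + O(1/n) = ln(2/7) + O(1/n).
Hence the limit is ln(2/7).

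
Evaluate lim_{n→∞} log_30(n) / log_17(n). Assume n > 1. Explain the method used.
lim = ln(17) / ln(30) = log_30(17)

Change of base: log_30(n) = ln n / ln 30 and log_17(n) = ln n / ln 17. The ratio is (ln n / ln 30) · (ln 17 / ln n) = ln 17 / ln 30, a constant independent of n. So the limit is ln 17 / ln 30 = log_30(17).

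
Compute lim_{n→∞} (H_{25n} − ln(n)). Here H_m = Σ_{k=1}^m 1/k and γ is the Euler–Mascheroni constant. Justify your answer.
lim = ln 25 + γ

By Euler-Maclaurin, H_m = ln m + γ + O(1/m). So
  H_{25n} − ln(n) = ln(25n) + γ − ln(n) + O(1/n)
                       = ln(25/1) + γ + O(1/n).
Hence the limit is ln(25/1) + γ.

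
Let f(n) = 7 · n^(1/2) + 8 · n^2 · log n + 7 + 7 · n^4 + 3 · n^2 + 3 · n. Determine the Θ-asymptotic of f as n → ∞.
f(n) ∈ Θ(n^4)

Compare the terms by growth order. For large n, n^a · (log n)^b dominates n^a' · (log n)^b' iff a > a', or (a = a' and b > b'). Ranking the 6 terms shows the dominant one is 7 · n^4. Hence f(n) ∈ Θ(n^4).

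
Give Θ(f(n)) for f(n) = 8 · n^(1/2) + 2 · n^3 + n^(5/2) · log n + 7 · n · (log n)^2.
f(n) ∈ Θ(n^3)

Compare the terms by growth order. For large n, n^a · (log n)^b dominates n^a' · (log n)^b' iff a > a', or (a = a' and b > b'). Ranking the 4 terms shows the dominant one is 2 · n^3. Hence f(n) ∈ Θ(n^3).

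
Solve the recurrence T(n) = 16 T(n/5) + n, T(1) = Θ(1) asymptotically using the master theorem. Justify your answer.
T(n) = Θ(n^(log_5 16))

Master theorem: compare f(n) = n to n^(log_5 16) where log_5 16 ≈ 1.723. Since 1 < log_5 16, we have f(n) = O(n^(log_5 16 − ε)) for some ε > 0 — Case 1. Hence T(n) = Θ(n^(log_5 16)).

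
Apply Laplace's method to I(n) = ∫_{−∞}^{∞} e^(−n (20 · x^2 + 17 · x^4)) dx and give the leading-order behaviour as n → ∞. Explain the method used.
I(n) ~ sqrt(π/(20n))

φ(x) = 20 · x^2 + 17 · x^4 has its unique global minimum at x* = 0 (since φ'(x) = 40x + 68x^3 = 0 only at x = 0 for real x with both coefficients positive, and φ → ∞ as |x| → ∞). At x* = 0, φ(0) = 0 and φ''(0) = 40. Laplace's method then gives
  I(n) ~ sqrt(2π / (n · φ''(0))) · e^(−n φ(0)) = sqrt(2π / (40n)) = sqrt(π/(20n)).
The 17 · x^4 term contributes only at subleading order (an O(1/n) relative correction).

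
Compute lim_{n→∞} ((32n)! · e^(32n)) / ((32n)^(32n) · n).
lim = 0

Stirling: (32n)! ~ sqrt(2π·32n) · (32n/e)^(32n). Hence
  (32n)! · e^(32n) / (32n)^(32n) ~ sqrt(2π·32n).
Dividing by n: sqrt(2π·32n) / n = sqrt(2π·32) · n^((1−2)/2), so the expression behaves like sqrt(2π·32) · n^((1−2)/2) → 0.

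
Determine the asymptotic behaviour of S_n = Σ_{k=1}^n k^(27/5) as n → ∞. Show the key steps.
S_n ~ (5/32) · n^(32/5)

Integral comparison: Σ_{k=1}^n k^(27/5) = ∫_0^n x^(27/5) dx + O(n^(27/5)). The integral is n^(1 + 27/5) / (1 + 27/5) = n^((27+5)/5) / ((27+5)/5) = (5/32) · n^(32/5).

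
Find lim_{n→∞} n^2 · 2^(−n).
lim = 0

Exponentials with base > 1 dominate every fixed polynomial: for any fixed c, n^c / 2^n → 0 as n → ∞ (e.g. by the ratio test, or by writing 2^n = e^(n ln 2) and noting e^(n ln 2) / n^c → ∞). Hence n^2 · 2^(−n) = n^2 / 2^n → 0.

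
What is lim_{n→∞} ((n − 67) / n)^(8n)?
lim = e^(−536)

Rewrite as (1 − 67/n)^(8n). By the standard limit (1 + x/n)^n → e^x, we have (1 − 67/n)^n → e^(−67), and raising to the 8th power gives e^(−536).
More precisely, ln[(1 − 67/n)^(8n)] = 8n · ln(1 − 67/n) = 8n · (-67/n + O(1/n^2)) = -536 + O(1/n) → -536.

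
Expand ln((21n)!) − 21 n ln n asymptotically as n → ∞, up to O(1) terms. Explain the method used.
ln((21n)!) − 21 n ln n = 21(ln 21 − 1) n + (1/2) ln(2π·21n) + O(1/n)

Stirling: ln((21n)!) = 21n ln(21n) − 21n + (1/2) ln(2π·21n) + O(1/n).
Since 21n ln(21n) = 21n ln n + 21n ln 21, subtracting 21n ln n cancels the n ln n term exactly. What remains is 21(ln 21 − 1) n + (1/2) ln(2π·21n) + O(1/n).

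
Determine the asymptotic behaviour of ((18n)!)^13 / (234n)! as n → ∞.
((18n)!)^13/(234n)! ~ ((2π·18n)^(12/2) / sqrt(13)) · 13^(−13·18n)  →  0

Write N = 18n. Stirling: N! ~ sqrt(2π N)(N/e)^N and (13N)! ~ sqrt(2π·13N)·(13N/e)^(13N).
  (N!)^13/(13N)! ~ (2π N)^(13/2) (N/e)^(13N) / [sqrt(2π·13N) (13N/e)^(13N)]
     = (2π N)^(13/2) / sqrt(2π·13N) · (N/(13N))^(13N)
     = (2π N)^((13−1)/2) / sqrt(13) · 13^(−13N).
Since 13^13 > 1, the factor 13^(−13N) decays exponentially, so the ratio → 0. Substituting N = 18n gives the stated form.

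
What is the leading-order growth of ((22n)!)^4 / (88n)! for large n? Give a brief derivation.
((22n)!)^4/(88n)! ~ ((2π·22n)^(3/2) / 2) · 4^(−4·22n)  →  0

Write N = 22n. Stirling: N! ~ sqrt(2π N)(N/e)^N and (4N)! ~ sqrt(2π·4N)·(4N/e)^(4N).
  (N!)^4/(4N)! ~ (2π N)^(4/2) (N/e)^(4N) / [sqrt(2π·4N) (4N/e)^(4N)]
     = (2π N)^(4/2) / sqrt(2π·4N) · (N/(4N))^(4N)
     = (2π N)^((4−1)/2) / 2 · 4^(−4N).
Since 4^4 > 1, the factor 4^(−4N) decays exponentially, so the ratio → 0. Substituting N = 22n gives the stated form.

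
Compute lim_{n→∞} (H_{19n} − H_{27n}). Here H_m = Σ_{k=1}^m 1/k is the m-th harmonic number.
lim = ln(19/27)

Euler-Maclaurin gives H_m = ln m + γ + 1/(2m) + O(1/m^2). The γ and O(1/m) terms cancel in the difference:
  H_{19n} − H_{27n} = ln(19n) − ln(27n) + O(1/n) = ln(19/27) + O(1/n).
Hence the limit is ln(19/27).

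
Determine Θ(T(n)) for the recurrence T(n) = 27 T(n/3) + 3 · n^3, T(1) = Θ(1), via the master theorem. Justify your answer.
T(n) = Θ(n^3 log n)

log_3 27 = 3, and f(n) = 3 · n^3 = Θ(n^(log_3 27)). This is Case 2 of the master theorem: T(n) = Θ(f(n) · log n) = Θ(n^3 log n).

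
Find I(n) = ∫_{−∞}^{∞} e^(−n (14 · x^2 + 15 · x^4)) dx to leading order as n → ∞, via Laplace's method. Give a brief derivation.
I(n) ~ sqrt(π/(14n))

φ(x) = 14 · x^2 + 15 · x^4 has its unique global minimum at x* = 0 (since φ'(x) = 28x + 60x^3 = 0 only at x = 0 for real x with both coefficients positive, and φ → ∞ as |x| → ∞). At x* = 0, φ(0) = 0 and φ''(0) = 28. Laplace's method then gives
  I(n) ~ sqrt(2π / (n · φ''(0))) · e^(−n φ(0)) = sqrt(2π / (28n)) = sqrt(π/(14n)).
The 15 · x^4 term contributes only at subleading order (an O(1/n) relative correction).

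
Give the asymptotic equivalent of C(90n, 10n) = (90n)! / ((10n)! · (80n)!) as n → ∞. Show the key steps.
C(90n, 10n) ~ (387420489/16777216)^(10n) · sqrt(9/(16π·10n))

Write N = 10n. Apply Stirling to each factorial:
  (9N)! ~ sqrt(2π·9N) · (9N/e)^(9N),
  N! ~ sqrt(2π N) · (N/e)^N,
  (8N)! ~ sqrt(2π·8N) · (8N/e)^(8N).
The exponential factors combine to (9N)^(9N) / (N^N · (8N)^(8N)) = 9^(9N)/8^(8N) = (9^9/8^8)^N = (387420489/16777216)^N.
The square-root prefactors combine to sqrt(2π·9N) / (sqrt(2π N)·sqrt(2π·8N)) = sqrt(9 / (2π·8·N)) = sqrt(9/(16π·10n)).
Substituting N = 10n: C(90n, 10n) ~ (387420489/16777216)^(10n) · sqrt(9/(16π·10n)).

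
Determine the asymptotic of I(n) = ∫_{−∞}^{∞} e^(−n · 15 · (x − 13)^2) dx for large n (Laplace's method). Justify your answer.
I(n) = sqrt(π/(15n))

Here φ(x) = 15 · (x − 13)^2 has its unique minimum at x* = 13 with φ(x*) = 0 and φ''(x*) = 30. Laplace's method gives
  I(n) ~ e^(−n φ(x*)) · sqrt(2π / (n · φ''(x*))) = sqrt(2π / (30n)) = sqrt(π/(15n)).
This is exact: substituting u = (x − 13)·sqrt(15n) gives I(n) = (1/sqrt(15n)) ∫_{−∞}^{∞} e^(−u^2) du = sqrt(π/(15n)).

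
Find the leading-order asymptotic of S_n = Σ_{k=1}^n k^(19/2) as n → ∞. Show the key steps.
S_n ~ (2/21) · n^(21/2)

Integral comparison: Σ_{k=1}^n k^(19/2) = ∫_0^n x^(19/2) dx + O(n^(19/2)). The integral is n^(1 + 19/2) / (1 + 19/2) = n^((19+2)/2) / ((19+2)/2) = (2/21) · n^(21/2).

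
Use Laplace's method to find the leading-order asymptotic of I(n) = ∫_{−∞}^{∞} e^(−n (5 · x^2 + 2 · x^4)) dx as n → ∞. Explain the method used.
I(n) ~ sqrt(π/(5n))

φ(x) = 5 · x^2 + 2 · x^4 has its unique global minimum at x* = 0 (since φ'(x) = 10x + 8x^3 = 0 only at x = 0 for real x with both coefficients positive, and φ → ∞ as |x| → ∞). At x* = 0, φ(0) = 0 and φ''(0) = 10. Laplace's method then gives
  I(n) ~ sqrt(2π / (n · φ''(0))) · e^(−n φ(0)) = sqrt(2π / (10n)) = sqrt(π/(5n)).
The 2 · x^4 term contributes only at subleading order (an O(1/n) relative correction).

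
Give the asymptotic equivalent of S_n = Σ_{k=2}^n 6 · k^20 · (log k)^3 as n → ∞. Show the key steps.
S_n ~ 2 · n^21 · (log n)^3 / 7

By integral comparison, S_n = ∫_1^n 6 · x^20 · (log x)^3 dx + O(n^20 · (log n)^3). For the integral, the leading term of ∫_1^n x^20 (log x)^3 dx is n^21/21 · (log n)^3 (by repeated integration by parts; each step lowers the log-exponent and produces a relatively O(1/log n) correction). Hence S_n ~ 2 · n^21 · (log n)^3 / 7.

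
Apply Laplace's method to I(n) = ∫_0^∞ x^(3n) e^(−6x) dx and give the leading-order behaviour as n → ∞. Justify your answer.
I(n) ~ (sqrt(2π·3n) / 6) · (3n/(6e))^(3n)

Write the integrand as exp(3n ln x − 6x) and set f(x) = 3n ln x − 6x. Then f'(x) = 3n/x − 6 = 0 at x* = 3n/6, and f''(x*) = −3n/x*^2 = −6^2/(3n). Laplace's method (interior maximum) gives
  I(n) ~ e^(f(x*)) · sqrt(2π / |f''(x*)|)
        = exp(3n ln(3n/6) − 3n) · sqrt(2π · 3n / 6^2)
        = (3n/6)^(3n) e^(−3n) · sqrt(2π·3n) / 6
        = (sqrt(2π·3n) / 6) · (3n/(6e))^(3n).
This matches Γ(3n+1)/6^(3n+1) with Stirling applied to Γ.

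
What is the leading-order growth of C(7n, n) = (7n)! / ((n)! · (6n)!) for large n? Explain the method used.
C(7n, n) ~ (823543/46656)^(n) · sqrt(7/(12π·n))

Write N = n. Apply Stirling to each factorial:
  (7N)! ~ sqrt(2π·7N) · (7N/e)^(7N),
  N! ~ sqrt(2π N) · (N/e)^N,
  (6N)! ~ sqrt(2π·6N) · (6N/e)^(6N).
The exponential factors combine to (7N)^(7N) / (N^N · (6N)^(6N)) = 7^(7N)/6^(6N) = (7^7/6^6)^N = (823543/46656)^N.
The square-root prefactors combine to sqrt(2π·7N) / (sqrt(2π N)·sqrt(2π·6N)) = sqrt(7 / (2π·6·N)) = sqrt(7/(12π·n)).
Substituting N = n: C(7n, n) ~ (823543/46656)^(n) · sqrt(7/(12π·n)).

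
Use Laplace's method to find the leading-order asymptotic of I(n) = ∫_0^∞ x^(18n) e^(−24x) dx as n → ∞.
I(n) ~ (sqrt(2π·18n) / 24) · (18n/(24e))^(18n)

Write the integrand as exp(18n ln x − 24x) and set f(x) = 18n ln x − 24x. Then f'(x) = 18n/x − 24 = 0 at x* = 18n/24, and f''(x*) = −18n/x*^2 = −24^2/(18n). Laplace's method (interior maximum) gives
  I(n) ~ e^(f(x*)) · sqrt(2π / |f''(x*)|)
        = exp(18n ln(18n/24) − 18n) · sqrt(2π · 18n / 24^2)
        = (18n/24)^(18n) e^(−18n) · sqrt(2π·18n) / 24
        = (sqrt(2π·18n) / 24) · (18n/(24e))^(18n).
This matches Γ(18n+1)/24^(18n+1) with Stirling applied to Γ.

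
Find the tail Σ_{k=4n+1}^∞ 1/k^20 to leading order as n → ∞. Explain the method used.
Σ_{k>4n} 1/k^20 ~ 1/(19 · (4n)^19)

Compare to the integral: ∫_{4n}^∞ x^(−20) dx = [−x^(−19)/19]_{4n}^∞ = 1/((20−1)·(4n)^19). Euler-Maclaurin then gives
  Σ_{k>4n} 1/k^20 = ∫_{4n}^∞ dx/x^20 − 1/(2·(4n)^20) + O(1/(4n)^21).
(Equivalently this is ζ(20) − Σ_{k≤4n} 1/k^20.)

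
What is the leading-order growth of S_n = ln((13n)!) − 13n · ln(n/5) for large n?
S_n ~ 13n · (ln 65 − 1) + O(ln n)

Stirling: ln((13n)!) = 13n ln(13n) − 13n + O(ln n).
  S_n = 13n ln(13n) − 13n − 13n ln(n/5) + O(ln n)
      = 13n ln(13n) − 13n ln n + 13n ln 5 − 13n + O(ln n)
      = 13n ln 13 + 13n ln 5 − 13n + O(ln n)
      = 13n (ln 65 − 1) + O(ln n).
Numerically ln(65) − 1 ≈ 3.1744.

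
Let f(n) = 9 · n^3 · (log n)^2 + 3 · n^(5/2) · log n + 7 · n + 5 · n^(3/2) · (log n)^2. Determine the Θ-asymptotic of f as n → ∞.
f(n) ∈ Θ(n^3 · (log n)^2)

Compare the terms by growth order. For large n, n^a · (log n)^b dominates n^a' · (log n)^b' iff a > a', or (a = a' and b > b'). Ranking the 4 terms shows the dominant one is 9 · n^3 · (log n)^2. Hence f(n) ∈ Θ(n^3 · (log n)^2).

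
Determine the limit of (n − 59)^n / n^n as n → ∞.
lim = e^(−59)

Rewrite as (1 − 59/n)^(n). By the standard limit (1 + x/n)^n → e^x, we have (1 − 59/n)^n → e^(−59), and raising to the 1st power gives e^(−59).
More precisely, ln[(1 − 59/n)^(n)] = n · ln(1 − 59/n) = n · (-59/n + O(1/n^2)) = -59 + O(1/n) → -59.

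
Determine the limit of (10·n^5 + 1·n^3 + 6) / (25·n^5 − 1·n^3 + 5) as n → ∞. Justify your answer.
lim = 10/25 = 2/5

For large n the leading n^5 terms dominate both numerator and denominator. Dividing top and bottom by n^5, every other term tends to 0, leaving 10/25 = 2/5.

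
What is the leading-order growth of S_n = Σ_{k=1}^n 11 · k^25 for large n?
S_n ~ 11 · n^26 / 26

By integral comparison (Euler-Maclaurin), Σ_{k=1}^n 11 · k^25 = 11 · ∫_0^n x^25 dx + O(n^25) = 11 · n^26/26 + O(n^25). (Equivalently, Faulhaber's formula gives the same leading term.)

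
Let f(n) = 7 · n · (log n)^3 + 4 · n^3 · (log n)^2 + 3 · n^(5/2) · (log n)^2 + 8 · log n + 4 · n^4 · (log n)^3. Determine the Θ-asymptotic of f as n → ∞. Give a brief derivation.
f(n) ∈ Θ(n^4 · (log n)^3)

Compare the terms by growth order. For large n, n^a · (log n)^b dominates n^a' · (log n)^b' iff a > a', or (a = a' and b > b'). Ranking the 5 terms shows the dominant one is 4 · n^4 · (log n)^3. Hence f(n) ∈ Θ(n^4 · (log n)^3).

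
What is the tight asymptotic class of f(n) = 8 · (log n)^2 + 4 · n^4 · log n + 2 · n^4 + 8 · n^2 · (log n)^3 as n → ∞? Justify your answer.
f(n) ∈ Θ(n^4 · log n)

Compare the terms by growth order. For large n, n^a · (log n)^b dominates n^a' · (log n)^b' iff a > a', or (a = a' and b > b'). Ranking the 4 terms shows the dominant one is 4 · n^4 · log n. Hence f(n) ∈ Θ(n^4 · log n).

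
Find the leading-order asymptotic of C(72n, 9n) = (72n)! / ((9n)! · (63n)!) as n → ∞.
C(72n, 9n) ~ (16777216/823543)^(9n) · sqrt(4/(7π·9n))

Write N = 9n. Apply Stirling to each factorial:
  (8N)! ~ sqrt(2π·8N) · (8N/e)^(8N),
  N! ~ sqrt(2π N) · (N/e)^N,
  (7N)! ~ sqrt(2π·7N) · (7N/e)^(7N).
The exponential factors combine to (8N)^(8N) / (N^N · (7N)^(7N)) = 8^(8N)/7^(7N) = (8^8/7^7)^N = (16777216/823543)^N.
The square-root prefactors combine to sqrt(2π·8N) / (sqrt(2π N)·sqrt(2π·7N)) = sqrt(8 / (2π·7·N)) = sqrt(4/(7π·9n)).
Substituting N = 9n: C(72n, 9n) ~ (16777216/823543)^(9n) · sqrt(4/(7π·9n)).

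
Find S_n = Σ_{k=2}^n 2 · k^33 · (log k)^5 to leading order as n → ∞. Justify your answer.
S_n ~ n^34 · (log n)^5 / 17

By integral comparison, S_n = ∫_1^n 2 · x^33 · (log x)^5 dx + O(n^33 · (log n)^5). For the integral, the leading term of ∫_1^n x^33 (log x)^5 dx is n^34/34 · (log n)^5 (by repeated integration by parts; each step lowers the log-exponent and produces a relatively O(1/log n) correction). Hence S_n ~ n^34 · (log n)^5 / 17.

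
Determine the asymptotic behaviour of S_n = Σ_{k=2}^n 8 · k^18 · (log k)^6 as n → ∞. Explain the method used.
S_n ~ 8 · n^19 · (log n)^6 / 19

By integral comparison, S_n = ∫_1^n 8 · x^18 · (log x)^6 dx + O(n^18 · (log n)^6). For the integral, the leading term of ∫_1^n x^18 (log x)^6 dx is n^19/19 · (log n)^6 (by repeated integration by parts; each step lowers the log-exponent and produces a relatively O(1/log n) correction). Hence S_n ~ 8 · n^19 · (log n)^6 / 19.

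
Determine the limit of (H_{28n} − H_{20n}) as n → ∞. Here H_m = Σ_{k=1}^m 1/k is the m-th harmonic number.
lim = ln(28/20) = ln(7/5)

Euler-Maclaurin gives H_m = ln m + γ + 1/(2m) + O(1/m^2). The γ and O(1/m) terms cancel in the difference:
  H_{28n} − H_{20n} = ln(28n) − ln(20n) + O(1/n) = ln(28/20) + O(1/n).
Hence the limit is ln(28/20) = ln(7/5).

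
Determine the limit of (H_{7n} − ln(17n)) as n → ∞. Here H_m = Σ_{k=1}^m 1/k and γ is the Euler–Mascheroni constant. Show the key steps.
lim = ln(7/17) + γ

By Euler-Maclaurin, H_m = ln m + γ + O(1/m). So
  H_{7n} − ln(17n) = ln(7n) + γ − ln(17n) + O(1/n)
                       = ln(7/17) + γ + O(1/n).
Hence the limit is ln(7/17) + γ.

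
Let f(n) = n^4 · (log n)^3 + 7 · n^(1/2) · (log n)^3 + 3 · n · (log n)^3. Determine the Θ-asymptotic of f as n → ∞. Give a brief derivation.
f(n) ∈ Θ(n^4 · (log n)^3)

Compare the terms by growth order. For large n, n^a · (log n)^b dominates n^a' · (log n)^b' iff a > a', or (a = a' and b > b'). Ranking the 3 terms shows the dominant one is n^4 · (log n)^3. Hence f(n) ∈ Θ(n^4 · (log n)^3).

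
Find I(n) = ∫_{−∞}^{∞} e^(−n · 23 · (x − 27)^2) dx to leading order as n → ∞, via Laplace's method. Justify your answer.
I(n) = sqrt(π/(23n))

Here φ(x) = 23 · (x − 27)^2 has its unique minimum at x* = 27 with φ(x*) = 0 and φ''(x*) = 46. Laplace's method gives
  I(n) ~ e^(−n φ(x*)) · sqrt(2π / (n · φ''(x*))) = sqrt(2π / (46n)) = sqrt(π/(23n)).
This is exact: substituting u = (x − 27)·sqrt(23n) gives I(n) = (1/sqrt(23n)) ∫_{−∞}^{∞} e^(−u^2) du = sqrt(π/(23n)).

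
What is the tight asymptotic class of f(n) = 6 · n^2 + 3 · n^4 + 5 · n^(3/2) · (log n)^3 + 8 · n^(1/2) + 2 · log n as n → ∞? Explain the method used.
f(n) ∈ Θ(n^4)

Compare the terms by growth order. For large n, n^a · (log n)^b dominates n^a' · (log n)^b' iff a > a', or (a = a' and b > b'). Ranking the 5 terms shows the dominant one is 3 · n^4. Hence f(n) ∈ Θ(n^4).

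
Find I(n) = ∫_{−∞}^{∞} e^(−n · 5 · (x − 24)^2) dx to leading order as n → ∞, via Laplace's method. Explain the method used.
I(n) = sqrt(π/(5n))

Here φ(x) = 5 · (x − 24)^2 has its unique minimum at x* = 24 with φ(x*) = 0 and φ''(x*) = 10. Laplace's method gives
  I(n) ~ e^(−n φ(x*)) · sqrt(2π / (n · φ''(x*))) = sqrt(2π / (10n)) = sqrt(π/(5n)).
This is exact: substituting u = (x − 24)·sqrt(5n) gives I(n) = (1/sqrt(5n)) ∫_{−∞}^{∞} e^(−u^2) du = sqrt(π/(5n)).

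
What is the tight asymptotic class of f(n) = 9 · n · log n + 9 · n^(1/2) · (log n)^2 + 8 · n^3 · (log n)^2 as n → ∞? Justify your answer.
f(n) ∈ Θ(n^3 · (log n)^2)

Compare the terms by growth order. For large n, n^a · (log n)^b dominates n^a' · (log n)^b' iff a > a', or (a = a' and b > b'). Ranking the 3 terms shows the dominant one is 8 · n^3 · (log n)^2. Hence f(n) ∈ Θ(n^3 · (log n)^2).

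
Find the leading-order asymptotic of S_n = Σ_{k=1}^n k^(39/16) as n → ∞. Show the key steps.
S_n ~ (16/55) · n^(55/16)

Integral comparison: Σ_{k=1}^n k^(39/16) = ∫_0^n x^(39/16) dx + O(n^(39/16)). The integral is n^(1 + 39/16) / (1 + 39/16) = n^((39+16)/16) / ((39+16)/16) = (16/55) · n^(55/16).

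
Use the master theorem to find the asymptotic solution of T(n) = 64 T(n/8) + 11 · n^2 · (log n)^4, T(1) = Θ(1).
T(n) = Θ(n^2 · (log n)^5)

Here log_8 64 = 2 and f(n) = 11 · n^2 · (log n)^4 = Θ(n^(log_8 64) · (log n)^4). This is the extended Case 2 of the master theorem (f matches the critical exponent up to log factors), giving T(n) = Θ(n^(log_8 64) · (log n)^(4+1)) = Θ(n^2 · (log n)^5).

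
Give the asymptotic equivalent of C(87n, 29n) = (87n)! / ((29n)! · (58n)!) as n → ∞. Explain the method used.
C(87n, 29n) ~ (27/4)^(29n) · sqrt(3/(4π·29n))

Write N = 29n. Apply Stirling to each factorial:
  (3N)! ~ sqrt(2π·3N) · (3N/e)^(3N),
  N! ~ sqrt(2π N) · (N/e)^N,
  (2N)! ~ sqrt(2π·2N) · (2N/e)^(2N).
The exponential factors combine to (3N)^(3N) / (N^N · (2N)^(2N)) = 3^(3N)/2^(2N) = (3^3/2^2)^N = (27/4)^N.
The square-root prefactors combine to sqrt(2π·3N) / (sqrt(2π N)·sqrt(2π·2N)) = sqrt(3 / (2π·2·N)) = sqrt(3/(4π·29n)).
Substituting N = 29n: C(87n, 29n) ~ (27/4)^(29n) · sqrt(3/(4π·29n)).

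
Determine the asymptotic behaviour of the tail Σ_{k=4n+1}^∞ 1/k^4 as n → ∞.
Σ_{k>4n} 1/k^4 ~ 1/(3 · (4n)^3)

Compare to the integral: ∫_{4n}^∞ x^(−4) dx = [−x^(−3)/3]_{4n}^∞ = 1/((4−1)·(4n)^3). Euler-Maclaurin then gives
  Σ_{k>4n} 1/k^4 = ∫_{4n}^∞ dx/x^4 − 1/(2·(4n)^4) + O(1/(4n)^5).
(Equivalently this is ζ(4) − Σ_{k≤4n} 1/k^4.)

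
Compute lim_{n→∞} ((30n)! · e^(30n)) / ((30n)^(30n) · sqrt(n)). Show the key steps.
lim = sqrt(2π·30)

Stirling: (30n)! ~ sqrt(2π·30n) · (30n/e)^(30n). Hence
  (30n)! · e^(30n) / (30n)^(30n) ~ sqrt(2π·30n).
Dividing by sqrt(n): sqrt(2π·30n) / sqrt(n) = sqrt(2π·30) · n^((1−1)/2), so the limit is sqrt(2π·30).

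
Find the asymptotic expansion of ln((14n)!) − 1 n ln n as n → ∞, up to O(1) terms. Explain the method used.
ln((14n)!) − 1 n ln n = 13 n ln n + 14(ln 14 − 1) n + (1/2) ln(2π·14n) + O(1/n)

Stirling: ln((14n)!) = 14n ln(14n) − 14n + (1/2) ln(2π·14n) + O(1/n).
Expand 14n ln(14n) = 14n (ln n + ln 14) = 14n ln n + 14n ln 14.
Subtract 1n ln n: leading term is (14 − 1) n ln n = 13 n ln n. The next term is 14n ln 14 − 14n = 14(ln 14 − 1) n. Then the (1/2) ln(2π·14n) correction.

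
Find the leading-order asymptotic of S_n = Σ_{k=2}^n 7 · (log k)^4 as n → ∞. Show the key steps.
S_n ~ 7 · n · (log n)^4

By integral comparison, S_n = ∫_1^n 7 · (log x)^4 dx + O((log n)^4). For the integral, the leading term of ∫_1^n (log x)^4 dx is n · (log n)^4 (by repeated integration by parts; each step lowers the log-exponent and produces a relatively O(1/log n) correction). Hence S_n ~ 7 · n · (log n)^4.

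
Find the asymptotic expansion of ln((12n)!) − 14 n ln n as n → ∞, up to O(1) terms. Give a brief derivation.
ln((12n)!) − 14 n ln n = −2 n ln n + 12(ln 12 − 1) n + (1/2) ln(2π·12n) + O(1/n)

Stirling: ln((12n)!) = 12n ln(12n) − 12n + (1/2) ln(2π·12n) + O(1/n).
Expand 12n ln(12n) = 12n (ln n + ln 12) = 12n ln n + 12n ln 12.
Subtract 14n ln n: leading term is (12 − 14) n ln n = −2 n ln n. The next term is 12n ln 12 − 12n = 12(ln 12 − 1) n. Then the (1/2) ln(2π·12n) correction.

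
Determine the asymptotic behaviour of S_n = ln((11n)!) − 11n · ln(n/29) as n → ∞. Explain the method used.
S_n ~ 11n · (ln 319 − 1) + O(ln n)

Stirling: ln((11n)!) = 11n ln(11n) − 11n + O(ln n).
  S_n = 11n ln(11n) − 11n − 11n ln(n/29) + O(ln n)
      = 11n ln(11n) − 11n ln n + 11n ln 29 − 11n + O(ln n)
      = 11n ln 11 + 11n ln 29 − 11n + O(ln n)
      = 11n (ln 319 − 1) + O(ln n).
Numerically ln(319) − 1 ≈ 4.7652.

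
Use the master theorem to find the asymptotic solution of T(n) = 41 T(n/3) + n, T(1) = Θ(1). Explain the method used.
T(n) = Θ(n^(log_3 41))

Master theorem: compare f(n) = n to n^(log_3 41) where log_3 41 ≈ 3.380. Since 1 < log_3 41, we have f(n) = O(n^(log_3 41 − ε)) for some ε > 0 — Case 1. Hence T(n) = Θ(n^(log_3 41)).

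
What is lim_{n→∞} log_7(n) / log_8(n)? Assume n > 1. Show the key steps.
lim = ln(8) / ln(7) = log_7(8)

Change of base: log_7(n) = ln n / ln 7 and log_8(n) = ln n / ln 8. The ratio is (ln n / ln 7) · (ln 8 / ln n) = ln 8 / ln 7, a constant independent of n. So the limit is ln 8 / ln 7 = log_7(8).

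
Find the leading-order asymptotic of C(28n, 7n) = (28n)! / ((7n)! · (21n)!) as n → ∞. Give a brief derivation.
C(28n, 7n) ~ (256/27)^(7n) · sqrt(2/(3π·7n))

Write N = 7n. Apply Stirling to each factorial:
  (4N)! ~ sqrt(2π·4N) · (4N/e)^(4N),
  N! ~ sqrt(2π N) · (N/e)^N,
  (3N)! ~ sqrt(2π·3N) · (3N/e)^(3N).
The exponential factors combine to (4N)^(4N) / (N^N · (3N)^(3N)) = 4^(4N)/3^(3N) = (4^4/3^3)^N = (256/27)^N.
The square-root prefactors combine to sqrt(2π·4N) / (sqrt(2π N)·sqrt(2π·3N)) = sqrt(4 / (2π·3·N)) = sqrt(2/(3π·7n)).
Substituting N = 7n: C(28n, 7n) ~ (256/27)^(7n) · sqrt(2/(3π·7n)).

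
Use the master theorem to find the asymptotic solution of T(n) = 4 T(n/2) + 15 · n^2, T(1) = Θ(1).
T(n) = Θ(n^2 log n)

log_2 4 = 2, and f(n) = 15 · n^2 = Θ(n^(log_2 4)). This is Case 2 of the master theorem: T(n) = Θ(f(n) · log n) = Θ(n^2 log n).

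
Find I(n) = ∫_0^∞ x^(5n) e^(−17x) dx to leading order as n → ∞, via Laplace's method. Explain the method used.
I(n) ~ (sqrt(2π·5n) / 17) · (5n/(17e))^(5n)

Write the integrand as exp(5n ln x − 17x) and set f(x) = 5n ln x − 17x. Then f'(x) = 5n/x − 17 = 0 at x* = 5n/17, and f''(x*) = −5n/x*^2 = −17^2/(5n). Laplace's method (interior maximum) gives
  I(n) ~ e^(f(x*)) · sqrt(2π / |f''(x*)|)
        = exp(5n ln(5n/17) − 5n) · sqrt(2π · 5n / 17^2)
        = (5n/17)^(5n) e^(−5n) · sqrt(2π·5n) / 17
        = (sqrt(2π·5n) / 17) · (5n/(17e))^(5n).
This matches Γ(5n+1)/17^(5n+1) with Stirling applied to Γ.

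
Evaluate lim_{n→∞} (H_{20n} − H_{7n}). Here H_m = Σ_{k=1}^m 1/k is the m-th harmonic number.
lim = ln(20/7)

Euler-Maclaurin gives H_m = ln m + γ + 1/(2m) + O(1/m^2). The γ and O(1/m) terms cancel in the difference:
  H_{20n} − H_{7n} = ln(20n) − ln(7n) + O(1/n) = ln(20/7) + O(1/n).
Hence the limit is ln(20/7).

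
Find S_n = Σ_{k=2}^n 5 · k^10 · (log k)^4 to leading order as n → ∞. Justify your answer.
S_n ~ 5 · n^11 · (log n)^4 / 11

By integral comparison, S_n = ∫_1^n 5 · x^10 · (log x)^4 dx + O(n^10 · (log n)^4). For the integral, the leading term of ∫_1^n x^10 (log x)^4 dx is n^11/11 · (log n)^4 (by repeated integration by parts; each step lowers the log-exponent and produces a relatively O(1/log n) correction). Hence S_n ~ 5 · n^11 · (log n)^4 / 11.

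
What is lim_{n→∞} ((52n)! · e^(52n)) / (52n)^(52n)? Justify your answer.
lim = ∞

Stirling: (52n)! ~ sqrt(2π·52n) · (52n/e)^(52n). Hence
  (52n)! · e^(52n) / (52n)^(52n) ~ sqrt(2π·52n) = sqrt(2π·52) · sqrt(n) → ∞.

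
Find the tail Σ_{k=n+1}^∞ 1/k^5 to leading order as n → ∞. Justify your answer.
Σ_{k>n} 1/k^5 ~ 1/(4 · n^4)

Compare to the integral: ∫_{n}^∞ x^(−5) dx = [−x^(−4)/4]_{n}^∞ = 1/((5−1)·n^4). Euler-Maclaurin then gives
  Σ_{k>n} 1/k^5 = ∫_{n}^∞ dx/x^5 − 1/(2·n^5) + O(1/n^6).
(Equivalently this is ζ(5) − Σ_{k≤n} 1/k^5.)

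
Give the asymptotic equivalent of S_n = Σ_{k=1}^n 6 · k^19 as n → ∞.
S_n ~ 3 · n^20 / 10

By integral comparison (Euler-Maclaurin), Σ_{k=1}^n 6 · k^19 = 6 · ∫_0^n x^19 dx + O(n^19) = 6 · n^20/20 = 3 · n^20 / 10 + O(n^19). (Equivalently, Faulhaber's formula gives the same leading term.)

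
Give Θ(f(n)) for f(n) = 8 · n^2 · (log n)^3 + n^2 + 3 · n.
f(n) ∈ Θ(n^2 · (log n)^3)

Compare the terms by growth order. For large n, n^a · (log n)^b dominates n^a' · (log n)^b' iff a > a', or (a = a' and b > b'). Ranking the 3 terms shows the dominant one is 8 · n^2 · (log n)^3. Hence f(n) ∈ Θ(n^2 · (log n)^3).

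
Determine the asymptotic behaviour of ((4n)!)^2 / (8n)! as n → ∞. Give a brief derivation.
((4n)!)^2/(8n)! ~ ((2π·4n)^(1/2) / sqrt(2)) · 2^(−2·4n)  →  0

Write N = 4n. Stirling: N! ~ sqrt(2π N)(N/e)^N and (2N)! ~ sqrt(2π·2N)·(2N/e)^(2N).
  (N!)^2/(2N)! ~ (2π N)^(2/2) (N/e)^(2N) / [sqrt(2π·2N) (2N/e)^(2N)]
     = (2π N)^(2/2) / sqrt(2π·2N) · (N/(2N))^(2N)
     = (2π N)^((2−1)/2) / sqrt(2) · 2^(−2N).
Since 2^2 > 1, the factor 2^(−2N) decays exponentially, so the ratio → 0. Substituting N = 4n gives the stated form.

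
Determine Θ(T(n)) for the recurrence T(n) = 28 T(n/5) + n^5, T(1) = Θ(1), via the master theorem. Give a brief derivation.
T(n) = Θ(n^5)

log_5 28 ≈ 2.070. f(n) = n^5 dominates n^(log_5 28) since 5 > 2.070, and the regularity condition a·f(n/b) = 28·(n/5)^5 = (28/3125)·n^5 ≤ c·f(n) holds with c = 28/3125 ≈ 0.00896 < 1. So this is Case 3: T(n) = Θ(f(n)) = Θ(n^5).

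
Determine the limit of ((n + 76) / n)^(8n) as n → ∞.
lim = e^608

Rewrite as (1 + 76/n)^(8n). By the standard limit (1 + x/n)^n → e^x, we have (1 + 76/n)^n → e^76, and raising to the 8th power gives e^608.
More precisely, ln[(1 + 76/n)^(8n)] = 8n · ln(1 + 76/n) = 8n · (76/n + O(1/n^2)) = 608 + O(1/n) → 608.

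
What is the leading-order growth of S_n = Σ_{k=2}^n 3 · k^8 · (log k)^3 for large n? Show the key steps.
S_n ~ n^9 · (log n)^3 / 3

By integral comparison, S_n = ∫_1^n 3 · x^8 · (log x)^3 dx + O(n^8 · (log n)^3). For the integral, the leading term of ∫_1^n x^8 (log x)^3 dx is n^9/9 · (log n)^3 (by repeated integration by parts; each step lowers the log-exponent and produces a relatively O(1/log n) correction). Hence S_n ~ n^9 · (log n)^3 / 3.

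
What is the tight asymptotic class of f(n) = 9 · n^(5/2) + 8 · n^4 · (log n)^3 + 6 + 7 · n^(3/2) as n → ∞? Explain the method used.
f(n) ∈ Θ(n^4 · (log n)^3)

Compare the terms by growth order. For large n, n^a · (log n)^b dominates n^a' · (log n)^b' iff a > a', or (a = a' and b > b'). Ranking the 4 terms shows the dominant one is 8 · n^4 · (log n)^3. Hence f(n) ∈ Θ(n^4 · (log n)^3).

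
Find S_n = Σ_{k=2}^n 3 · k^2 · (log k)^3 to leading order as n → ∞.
S_n ~ n^3 · (log n)^3

By integral comparison, S_n = ∫_1^n 3 · x^2 · (log x)^3 dx + O(n^2 · (log n)^3). For the integral, the leading term of ∫_1^n x^2 (log x)^3 dx is n^3/3 · (log n)^3 (by repeated integration by parts; each step lowers the log-exponent and produces a relatively O(1/log n) correction). Hence S_n ~ n^3 · (log n)^3.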